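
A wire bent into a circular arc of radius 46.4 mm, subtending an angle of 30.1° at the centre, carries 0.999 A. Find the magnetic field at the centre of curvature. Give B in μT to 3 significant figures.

The Biot–Savart field of a circular arc at its centre is B = μ₀Iφ/(4πR), with φ = 0.5253 rad.
B = (4π×10⁻⁷ × 0.999 × 0.5253) / (4π × 0.0464) = 1.13×10⁻⁶ T.

B ≈ 1.13 μT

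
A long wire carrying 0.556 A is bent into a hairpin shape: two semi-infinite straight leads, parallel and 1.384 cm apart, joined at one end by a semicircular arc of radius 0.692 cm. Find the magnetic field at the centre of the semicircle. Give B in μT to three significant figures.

The semicircular arc contributes B_arc = μ₀I·π/(4πR) = μ₀I/(4R) = 2.52×10⁻⁵ T.
Each semi-infinite lead is at perpendicular distance R = 0.00692 m from the centre, with the perpendicular foot at its near end, so it contributes μ₀I/(4πR); both point the same way, together 1.61×10⁻⁵ T.
Arc and leads all point the same direction: B = 2.52×10⁻⁵ + 1.61×10⁻⁵ = 4.13×10⁻⁵ T.

B ≈ 41.3 μT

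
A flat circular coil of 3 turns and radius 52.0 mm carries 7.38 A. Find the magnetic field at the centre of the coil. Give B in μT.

B ≈ 268 μT

For an N-turn flat coil, B = Nμ₀I/(2R) with R = 0.052 m.
B = 3 × 8.92×10⁻⁵ T = 2.68×10⁻⁴ T.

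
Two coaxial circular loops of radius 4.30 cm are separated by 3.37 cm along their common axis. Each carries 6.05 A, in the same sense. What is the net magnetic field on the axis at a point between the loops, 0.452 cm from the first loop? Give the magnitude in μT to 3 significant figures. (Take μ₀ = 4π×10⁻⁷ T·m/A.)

Each loop contributes B = μ₀IR²/[2(R²+z²)^(3/2)] on the axis, with z measured from that loop.
Loop 1 (z = 0.00452 m): B₁ = 8.70×10⁻⁵ T. Loop 2 (z = 0.02918 m): B₂ = 5.01×10⁻⁵ T.
The fields add: B = B₁ + B₂ = 1.37×10⁻⁴ T.

B ≈ 137 μT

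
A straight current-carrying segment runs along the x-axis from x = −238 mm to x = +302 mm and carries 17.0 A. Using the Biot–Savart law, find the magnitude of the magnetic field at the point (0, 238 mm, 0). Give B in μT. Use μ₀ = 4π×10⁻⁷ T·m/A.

For a finite straight segment, B = (μ₀I/4πd)(sinθ₁ + sinθ₂), where θ₁, θ₂ are the angles from the perpendicular to each end.
The perpendicular distance is d = 0.238 m; the end-offsets along the wire are a = 0.238 m and b = 0.302 m.
sinθ₁ = 0.238/√(0.238²+0.238²) = 0.7071; sinθ₂ = 0.302/√(0.302²+0.238²) = 0.7854.
B = (4π×10⁻⁷ × 17.0) / (4π × 0.238) × (0.7071 + 0.7854) = 1.07×10⁻⁵ T.

B ≈ 10.7 μT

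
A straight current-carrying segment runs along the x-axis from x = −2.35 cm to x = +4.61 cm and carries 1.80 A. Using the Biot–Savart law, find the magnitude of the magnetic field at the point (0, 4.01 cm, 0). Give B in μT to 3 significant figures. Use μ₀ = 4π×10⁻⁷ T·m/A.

B ≈ 5.66 μT

For a finite straight segment, B = (μ₀I/4πd)(sinθ₁ + sinθ₂), where θ₁, θ₂ are the angles from the perpendicular to each end.
The perpendicular distance is d = 0.0401 m; the end-offsets along the wire are a = 0.0235 m and b = 0.0461 m.
sinθ₁ = 0.0235/√(0.0235²+0.0401²) = 0.5056; sinθ₂ = 0.0461/√(0.0461²+0.0401²) = 0.7545.
B = (4π×10⁻⁷ × 1.80) / (4π × 0.0401) × (0.5056 + 0.7545) = 5.66×10⁻⁶ T.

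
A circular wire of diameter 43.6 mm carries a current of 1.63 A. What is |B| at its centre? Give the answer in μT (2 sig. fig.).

At the centre of a circular loop the Biot–Savart law gives B = μ₀I/(2R) (so R = 0.0218 m).
B = (4π×10⁻⁷ × 1.63) / (2 × 0.0218) = 4.70×10⁻⁵ T.

B ≈ 47 μT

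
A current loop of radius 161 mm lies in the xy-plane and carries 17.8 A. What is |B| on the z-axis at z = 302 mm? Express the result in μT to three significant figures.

B ≈ 7.23 μT

On the axis of a circular loop, B = μ₀IR² / [2(R²+z²)^(3/2)].
R² + z² = (0.161)² + (0.302)² = 0.1171 m², and (R²+z²)^(3/2) = 4.01×10⁻² m³.
B = (4π×10⁻⁷ × 17.8 × 0.02592) / (2 × 4.01×10⁻²) = 7.23×10⁻⁶ T.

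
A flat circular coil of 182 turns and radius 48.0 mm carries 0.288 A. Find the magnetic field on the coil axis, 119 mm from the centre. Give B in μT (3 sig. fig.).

For an N-turn flat coil, B = Nμ₀IR²/[2(R²+z²)^(3/2)] with R = 0.048 m, z = 0.119 m.
B = 182 × 1.97×10⁻⁷ T = 3.59×10⁻⁵ T.

B ≈ 35.9 μT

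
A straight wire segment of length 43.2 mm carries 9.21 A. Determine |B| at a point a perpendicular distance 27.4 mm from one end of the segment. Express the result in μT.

B ≈ 28.4 μT

For a finite straight segment, B = (μ₀I/4πd)(sinθ₁ + sinθ₂), where θ₁, θ₂ are the angles from the perpendicular to each end.
The perpendicular foot is at one end, so the two end-offsets along the wire are 0 and L = 0.0432 m.
sinθ₁ = 0/√(0²+0.0274²) = 0.0000; sinθ₂ = 0.0432/√(0.0432²+0.0274²) = 0.8445.
B = (4π×10⁻⁷ × 9.21) / (4π × 0.0274) × (0.0000 + 0.8445) = 2.84×10⁻⁵ T.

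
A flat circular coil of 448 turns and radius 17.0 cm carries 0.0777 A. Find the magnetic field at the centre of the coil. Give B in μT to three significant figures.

B ≈ 129 μT

For an N-turn flat coil, B = Nμ₀I/(2R) with R = 0.17 m.
B = 448 × 2.87×10⁻⁷ T = 1.29×10⁻⁴ T.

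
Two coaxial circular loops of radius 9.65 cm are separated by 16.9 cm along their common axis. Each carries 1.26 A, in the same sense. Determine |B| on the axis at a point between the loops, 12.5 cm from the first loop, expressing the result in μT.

Each loop contributes B = μ₀IR²/[2(R²+z²)^(3/2)] on the axis, with z measured from that loop.
Loop 1 (z = 0.125 m): B₁ = 1.87×10⁻⁶ T. Loop 2 (z = 0.044 m): B₂ = 6.18×10⁻⁶ T.
The fields add: B = B₁ + B₂ = 8.05×10⁻⁶ T.

B ≈ 8.05 μT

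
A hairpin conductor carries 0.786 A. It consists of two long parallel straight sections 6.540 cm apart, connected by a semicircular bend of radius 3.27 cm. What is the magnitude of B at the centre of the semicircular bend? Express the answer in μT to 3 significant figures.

B ≈ 12.4 μT

The semicircular arc contributes B_arc = μ₀I·π/(4πR) = μ₀I/(4R) = 7.55×10⁻⁶ T.
Each semi-infinite lead is at perpendicular distance R = 0.0327 m from the centre, with the perpendicular foot at its near end, so it contributes μ₀I/(4πR); both point the same way, together 4.81×10⁻⁶ T.
Arc and leads all point the same direction: B = 7.55×10⁻⁶ + 4.81×10⁻⁶ = 1.24×10⁻⁵ T.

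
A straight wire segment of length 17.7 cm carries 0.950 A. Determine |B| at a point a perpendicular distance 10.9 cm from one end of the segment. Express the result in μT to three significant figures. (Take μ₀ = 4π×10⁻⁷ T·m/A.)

B ≈ 0.742 μT

For a finite straight segment, B = (μ₀I/4πd)(sinθ₁ + sinθ₂), where θ₁, θ₂ are the angles from the perpendicular to each end.
The perpendicular foot is at one end, so the two end-offsets along the wire are 0 and L = 0.177 m.
sinθ₁ = 0/√(0²+0.109²) = 0.0000; sinθ₂ = 0.177/√(0.177²+0.109²) = 0.8515.
B = (4π×10⁻⁷ × 0.950) / (4π × 0.109) × (0.0000 + 0.8515) = 7.42×10⁻⁷ T.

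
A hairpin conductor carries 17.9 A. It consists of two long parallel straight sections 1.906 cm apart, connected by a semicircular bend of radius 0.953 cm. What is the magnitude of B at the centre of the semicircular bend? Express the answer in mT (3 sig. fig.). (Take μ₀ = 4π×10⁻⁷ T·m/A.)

B ≈ 0.966 mT

The semicircular arc contributes B_arc = μ₀I·π/(4πR) = μ₀I/(4R) = 5.90×10⁻⁴ T.
Each semi-infinite lead is at perpendicular distance R = 0.00953 m from the centre, with the perpendicular foot at its near end, so it contributes μ₀I/(4πR); both point the same way, together 3.76×10⁻⁴ T.
Arc and leads all point the same direction: B = 5.90×10⁻⁴ + 3.76×10⁻⁴ = 9.66×10⁻⁴ T.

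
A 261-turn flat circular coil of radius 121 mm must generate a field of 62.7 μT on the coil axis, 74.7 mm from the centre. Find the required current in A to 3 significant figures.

I ≈ 0.0751 A

For an N-turn coil, B = Nμ₀IR²/[2(R²+z²)^(3/2)] with R = 0.121 m, z = 0.0747 m, so I = 2B(R²+z²)^(3/2)/(Nμ₀R²) = 2 × 6.27×10⁻⁵ × 2.88×10⁻³ / (261 × 4π×10⁻⁷ × 0.01464) = 7.51×10⁻² A.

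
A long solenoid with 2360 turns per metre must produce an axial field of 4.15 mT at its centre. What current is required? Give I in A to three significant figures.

Inside a long solenoid B = μ₀nI with n = 2360 m⁻¹, so I = B/(μ₀n).
I = 4.15×10⁻³ / (4π×10⁻⁷ × 2360) = 1.40 A.

I ≈ 1.40 A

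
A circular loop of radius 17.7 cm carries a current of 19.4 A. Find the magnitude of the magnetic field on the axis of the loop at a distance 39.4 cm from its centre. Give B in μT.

On the axis of a circular loop, B = μ₀IR² / [2(R²+z²)^(3/2)].
R² + z² = (0.177)² + (0.394)² = 0.1866 m², and (R²+z²)^(3/2) = 8.06×10⁻² m³.
B = (4π×10⁻⁷ × 19.4 × 0.03133) / (2 × 8.06×10⁻²) = 4.74×10⁻⁶ T.

B ≈ 4.74 μT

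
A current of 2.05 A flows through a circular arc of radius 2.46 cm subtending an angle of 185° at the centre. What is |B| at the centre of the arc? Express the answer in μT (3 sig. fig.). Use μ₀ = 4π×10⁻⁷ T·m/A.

B ≈ 26.9 μT

The Biot–Savart field of a circular arc at its centre is B = μ₀Iφ/(4πR), with φ = 3.229 rad.
B = (4π×10⁻⁷ × 2.05 × 3.229) / (4π × 0.0246) = 2.69×10⁻⁵ T.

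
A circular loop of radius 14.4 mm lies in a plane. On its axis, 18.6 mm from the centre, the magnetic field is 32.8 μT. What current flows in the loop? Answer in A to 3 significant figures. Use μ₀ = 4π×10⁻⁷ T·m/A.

On the axis of a loop, B = μ₀IR²/[2(R²+z²)^(3/2)], so I = 2B(R²+z²)^(3/2)/(μ₀R²).
R² + z² = 0.0002074 + 0.000346 = 0.0005533 m²; raised to 3/2 gives 1.30×10⁻⁵ m³.
I = 2 × 3.28×10⁻⁵ × 1.30×10⁻⁵ / (1.26×10⁻⁶ × 0.0002074) = 3.28 A.

I ≈ 3.28 A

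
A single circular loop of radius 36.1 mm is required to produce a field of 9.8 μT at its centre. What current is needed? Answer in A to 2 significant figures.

At the centre of a circular loop B = μ₀I/(2R), so I = 2RB/μ₀.
With R = 0.0361 m, I = 2 × 0.0361 × 9.80×10⁻⁶ / (4π×10⁻⁷) = 0.563 A.

I ≈ 0.56 A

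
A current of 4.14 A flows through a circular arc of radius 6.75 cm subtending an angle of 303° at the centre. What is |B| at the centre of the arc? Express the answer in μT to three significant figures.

B ≈ 32.4 μT

The Biot–Savart field of a circular arc at its centre is B = μ₀Iφ/(4πR), with φ = 5.288 rad.
B = (4π×10⁻⁷ × 4.14 × 5.288) / (4π × 0.0675) = 3.24×10⁻⁵ T.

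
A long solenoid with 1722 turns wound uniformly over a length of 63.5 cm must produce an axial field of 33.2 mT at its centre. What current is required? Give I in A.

Inside a long solenoid B = μ₀nI with n = 2712 m⁻¹, so I = B/(μ₀n).
I = 3.32×10⁻² / (4π×10⁻⁷ × 2712) = 9.74 A.

I ≈ 9.74 A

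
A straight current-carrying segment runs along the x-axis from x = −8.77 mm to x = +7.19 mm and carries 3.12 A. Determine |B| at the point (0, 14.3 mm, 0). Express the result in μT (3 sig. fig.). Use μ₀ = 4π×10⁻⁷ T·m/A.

For a finite straight segment, B = (μ₀I/4πd)(sinθ₁ + sinθ₂), where θ₁, θ₂ are the angles from the perpendicular to each end.
The perpendicular distance is d = 0.0143 m; the end-offsets along the wire are a = 0.00877 m and b = 0.00719 m.
sinθ₁ = 0.00877/√(0.00877²+0.0143²) = 0.5228; sinθ₂ = 0.00719/√(0.00719²+0.0143²) = 0.4492.
B = (4π×10⁻⁷ × 3.12) / (4π × 0.0143) × (0.5228 + 0.4492) = 2.12×10⁻⁵ T.

B ≈ 21.2 μT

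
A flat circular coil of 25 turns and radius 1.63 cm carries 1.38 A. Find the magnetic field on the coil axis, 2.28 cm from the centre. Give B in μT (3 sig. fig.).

For an N-turn flat coil, B = Nμ₀IR²/[2(R²+z²)^(3/2)] with R = 0.0163 m, z = 0.0228 m.
B = 25 × 1.05×10⁻⁵ T = 2.62×10⁻⁴ T.

B ≈ 262 μT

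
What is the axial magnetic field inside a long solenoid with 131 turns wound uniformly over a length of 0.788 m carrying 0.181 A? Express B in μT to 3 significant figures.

Inside a long solenoid, B = μ₀nI with n = 166.2 turns/m.
B = 4π×10⁻⁷ × 166.2 × 0.181 = 3.78×10⁻⁵ T.

B ≈ 37.8 μT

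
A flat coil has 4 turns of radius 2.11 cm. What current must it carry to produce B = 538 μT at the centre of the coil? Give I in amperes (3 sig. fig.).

For an N-turn coil, B = Nμ₀I/(2R) with R = 0.0211 m, so I = 2RB/(Nμ₀) = 2 × 0.0211 × 5.38×10⁻⁴ / (4 × 4π×10⁻⁷) = 4.52 A.

I ≈ 4.52 A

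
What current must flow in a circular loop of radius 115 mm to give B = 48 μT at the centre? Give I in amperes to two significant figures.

At the centre of a circular loop B = μ₀I/(2R), so I = 2RB/μ₀.
With R = 0.115 m, I = 2 × 0.115 × 4.80×10⁻⁵ / (4π×10⁻⁷) = 8.79 A.

I ≈ 8.8 A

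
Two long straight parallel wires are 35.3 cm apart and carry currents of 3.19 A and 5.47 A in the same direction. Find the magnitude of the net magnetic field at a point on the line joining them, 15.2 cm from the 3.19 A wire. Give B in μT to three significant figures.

Each long wire gives B = μ₀I/(2πd). Distances are d₁ = 0.152 m and d₂ = 0.201 m.
B₁ = 4.20×10⁻⁶ T, B₂ = 5.44×10⁻⁶ T.
Between parallel currents the two contributions point in opposite directions, so they subtract. B = |B₁ − B₂| = |4.20×10⁻⁶ − 5.44×10⁻⁶| = 1.25×10⁻⁶ T.

B ≈ 1.25 μT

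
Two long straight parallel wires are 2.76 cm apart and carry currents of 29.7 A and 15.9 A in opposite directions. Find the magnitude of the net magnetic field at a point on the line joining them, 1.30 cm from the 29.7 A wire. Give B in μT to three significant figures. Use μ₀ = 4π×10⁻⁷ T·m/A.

B ≈ 675 μT

Each long wire gives B = μ₀I/(2πd). Distances are d₁ = 0.013 m and d₂ = 0.0146 m.
B₁ = 4.57×10⁻⁴ T, B₂ = 2.18×10⁻⁴ T.
Between antiparallel currents both contributions point the same way, so they add. B = B₁ + B₂ = 4.57×10⁻⁴ + 2.18×10⁻⁴ = 6.75×10⁻⁴ T.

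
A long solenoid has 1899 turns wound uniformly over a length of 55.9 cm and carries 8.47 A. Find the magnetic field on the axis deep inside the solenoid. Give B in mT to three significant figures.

B ≈ 36.2 mT

Inside a long solenoid, B = μ₀nI with n = 3397 turns/m.
B = 4π×10⁻⁷ × 3397 × 8.47 = 3.62×10⁻² T.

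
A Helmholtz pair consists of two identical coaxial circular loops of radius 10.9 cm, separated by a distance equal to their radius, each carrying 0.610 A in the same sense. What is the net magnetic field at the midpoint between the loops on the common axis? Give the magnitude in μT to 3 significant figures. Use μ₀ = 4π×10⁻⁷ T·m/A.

Each loop contributes B = μ₀IR²/[2(R²+z²)^(3/2)] on the axis, with z measured from that loop.
Loop 1 (z = 0.0545 m): B₁ = 2.52×10⁻⁶ T. Loop 2 (z = 0.0545 m): B₂ = 2.52×10⁻⁶ T.
The fields add: B = B₁ + B₂ = 5.03×10⁻⁶ T.

B ≈ 5.03 μT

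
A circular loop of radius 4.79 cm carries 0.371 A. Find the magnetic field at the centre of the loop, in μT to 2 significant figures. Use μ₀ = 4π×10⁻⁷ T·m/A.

B ≈ 4.9 μT

At the centre of a circular loop the Biot–Savart law gives B = μ₀I/(2R).
B = (4π×10⁻⁷ × 0.371) / (2 × 0.0479) = 4.87×10⁻⁶ T.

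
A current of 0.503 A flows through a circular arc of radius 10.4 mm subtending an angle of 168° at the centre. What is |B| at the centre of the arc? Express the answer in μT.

B ≈ 14.2 μT

The Biot–Savart field of a circular arc at its centre is B = μ₀Iφ/(4πR), with φ = 2.932 rad.
B = (4π×10⁻⁷ × 0.503 × 2.932) / (4π × 0.0104) = 1.42×10⁻⁵ T.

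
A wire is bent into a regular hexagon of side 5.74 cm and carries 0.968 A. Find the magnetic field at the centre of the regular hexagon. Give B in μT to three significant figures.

B ≈ 11.7 μT

Each side is a finite straight segment at perpendicular distance d = a/(2 tan(π/6)) = 0.04971 m from the centre, with end-angles ±π/6.
One side contributes B₁ = (μ₀I/4πd)·2 sin(π/6) = 1.95×10⁻⁶ T.
All 6 sides add in the same direction: B = 6 × 1.95×10⁻⁶ = 1.17×10⁻⁵ T.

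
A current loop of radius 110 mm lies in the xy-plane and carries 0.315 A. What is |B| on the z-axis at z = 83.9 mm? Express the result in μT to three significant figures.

B ≈ 0.904 μT

On the axis of a circular loop, B = μ₀IR² / [2(R²+z²)^(3/2)].
R² + z² = (0.11)² + (0.0839)² = 0.01914 m², and (R²+z²)^(3/2) = 2.65×10⁻³ m³.
B = (4π×10⁻⁷ × 0.315 × 0.0121) / (2 × 2.65×10⁻³) = 9.04×10⁻⁷ T.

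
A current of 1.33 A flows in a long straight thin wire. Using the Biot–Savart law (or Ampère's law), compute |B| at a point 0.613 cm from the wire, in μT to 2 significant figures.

B ≈ 43 μT

For an infinitely long straight wire, B = μ₀I/(2πd).
B = (4π×10⁻⁷ × 1.33) / (2π × 0.00613) = 4.34×10⁻⁵ T.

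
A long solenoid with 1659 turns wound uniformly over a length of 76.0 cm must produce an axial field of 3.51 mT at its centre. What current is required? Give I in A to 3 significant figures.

Inside a long solenoid B = μ₀nI with n = 2183 m⁻¹, so I = B/(μ₀n).
I = 3.51×10⁻³ / (4π×10⁻⁷ × 2183) = 1.28 A.

I ≈ 1.28 A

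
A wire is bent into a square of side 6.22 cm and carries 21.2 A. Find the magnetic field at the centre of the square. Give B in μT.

Each side is a finite straight segment at perpendicular distance d = a/(2 tan(π/4)) = 0.0311 m from the centre, with end-angles ±π/4.
One side contributes B₁ = (μ₀I/4πd)·2 sin(π/4) = 9.64×10⁻⁵ T.
All 4 sides add in the same direction: B = 4 × 9.64×10⁻⁵ = 3.86×10⁻⁴ T.

B ≈ 386 μT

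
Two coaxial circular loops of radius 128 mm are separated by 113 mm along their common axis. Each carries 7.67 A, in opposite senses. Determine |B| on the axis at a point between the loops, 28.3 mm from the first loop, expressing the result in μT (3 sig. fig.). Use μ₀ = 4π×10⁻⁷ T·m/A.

Each loop contributes B = μ₀IR²/[2(R²+z²)^(3/2)] on the axis, with z measured from that loop.
Loop 1 (z = 0.0283 m): B₁ = 3.50×10⁻⁵ T. Loop 2 (z = 0.0847 m): B₂ = 2.18×10⁻⁵ T.
The fields oppose: B = |B₁ − B₂| = 1.32×10⁻⁵ T.

B ≈ 13.2 μT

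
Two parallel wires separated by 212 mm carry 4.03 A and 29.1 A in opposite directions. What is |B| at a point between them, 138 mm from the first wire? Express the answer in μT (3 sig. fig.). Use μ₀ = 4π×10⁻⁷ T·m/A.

B ≈ 84.5 μT

Each long wire gives B = μ₀I/(2πd). Distances are d₁ = 0.138 m and d₂ = 0.074 m.
B₁ = 5.84×10⁻⁶ T, B₂ = 7.86×10⁻⁵ T.
Between antiparallel currents both contributions point the same way, so they add. B = B₁ + B₂ = 5.84×10⁻⁶ + 7.86×10⁻⁵ = 8.45×10⁻⁵ T.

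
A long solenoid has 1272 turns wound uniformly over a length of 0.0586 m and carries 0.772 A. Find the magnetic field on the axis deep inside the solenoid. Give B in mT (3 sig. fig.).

B ≈ 21.1 mT

Inside a long solenoid, B = μ₀nI with n = 2.171×10⁴ turns/m.
B = 4π×10⁻⁷ × 2.171×10⁴ × 0.772 = 2.11×10⁻² T.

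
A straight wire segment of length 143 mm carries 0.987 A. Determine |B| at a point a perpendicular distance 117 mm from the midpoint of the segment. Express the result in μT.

For a finite straight segment, B = (μ₀I/4πd)(sinθ₁ + sinθ₂), where θ₁, θ₂ are the angles from the perpendicular to each end.
The perpendicular from the point meets the wire at its midpoint, so each end is L/2 = 0.0715 m away along the wire.
sinθ₁ = 0.0715/√(0.0715²+0.117²) = 0.5215; sinθ₂ = 0.0715/√(0.0715²+0.117²) = 0.5215.
B = (4π×10⁻⁷ × 0.987) / (4π × 0.117) × (0.5215 + 0.5215) = 8.80×10⁻⁷ T.

B ≈ 0.880 μT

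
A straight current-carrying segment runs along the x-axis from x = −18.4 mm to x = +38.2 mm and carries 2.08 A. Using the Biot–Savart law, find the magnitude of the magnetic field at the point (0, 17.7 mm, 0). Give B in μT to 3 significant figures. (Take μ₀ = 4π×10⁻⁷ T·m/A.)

B ≈ 19.1 μT

For a finite straight segment, B = (μ₀I/4πd)(sinθ₁ + sinθ₂), where θ₁, θ₂ are the angles from the perpendicular to each end.
The perpendicular distance is d = 0.0177 m; the end-offsets along the wire are a = 0.0184 m and b = 0.0382 m.
sinθ₁ = 0.0184/√(0.0184²+0.0177²) = 0.7207; sinθ₂ = 0.0382/√(0.0382²+0.0177²) = 0.9073.
B = (4π×10⁻⁷ × 2.08) / (4π × 0.0177) × (0.7207 + 0.9073) = 1.91×10⁻⁵ T.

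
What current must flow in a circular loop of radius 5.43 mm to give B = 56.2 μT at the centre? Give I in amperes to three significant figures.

I ≈ 0.486 A

At the centre of a circular loop B = μ₀I/(2R), so I = 2RB/μ₀.
With R = 0.00543 m, I = 2 × 0.00543 × 5.62×10⁻⁵ / (4π×10⁻⁷) = 0.486 A.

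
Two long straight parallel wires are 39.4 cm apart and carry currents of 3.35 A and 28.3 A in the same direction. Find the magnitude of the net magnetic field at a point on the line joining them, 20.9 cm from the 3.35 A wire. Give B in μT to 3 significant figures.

B ≈ 27.4 μT

Each long wire gives B = μ₀I/(2πd). Distances are d₁ = 0.209 m and d₂ = 0.185 m.
B₁ = 3.21×10⁻⁶ T, B₂ = 3.06×10⁻⁵ T.
Between parallel currents the two contributions point in opposite directions, so they subtract. B = |B₁ − B₂| = |3.21×10⁻⁶ − 3.06×10⁻⁵| = 2.74×10⁻⁵ T.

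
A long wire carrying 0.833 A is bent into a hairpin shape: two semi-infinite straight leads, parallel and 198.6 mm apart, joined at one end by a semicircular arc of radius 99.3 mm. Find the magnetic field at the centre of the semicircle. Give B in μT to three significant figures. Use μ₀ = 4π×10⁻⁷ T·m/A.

B ≈ 4.31 μT

The semicircular arc contributes B_arc = μ₀I·π/(4πR) = μ₀I/(4R) = 2.64×10⁻⁶ T.
Each semi-infinite lead is at perpendicular distance R = 0.0993 m from the centre, with the perpendicular foot at its near end, so it contributes μ₀I/(4πR); both point the same way, together 1.68×10⁻⁶ T.
Arc and leads all point the same direction: B = 2.64×10⁻⁶ + 1.68×10⁻⁶ = 4.31×10⁻⁶ T.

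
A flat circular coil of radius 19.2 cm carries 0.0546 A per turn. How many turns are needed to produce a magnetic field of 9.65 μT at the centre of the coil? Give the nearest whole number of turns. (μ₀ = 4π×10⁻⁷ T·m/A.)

For an N-turn coil, B = Nμ₀I/(2R). A single turn gives B₁ = 1.79×10⁻⁷ T with R = 0.192 m.
N = B/B₁ = 9.65×10⁻⁶ / 1.79×10⁻⁷ = 54.01.

N = 54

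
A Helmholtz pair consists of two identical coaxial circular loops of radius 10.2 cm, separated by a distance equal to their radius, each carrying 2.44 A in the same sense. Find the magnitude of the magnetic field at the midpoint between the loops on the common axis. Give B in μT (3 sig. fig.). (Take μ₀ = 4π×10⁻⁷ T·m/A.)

Each loop contributes B = μ₀IR²/[2(R²+z²)^(3/2)] on the axis, with z measured from that loop.
Loop 1 (z = 0.051 m): B₁ = 1.08×10⁻⁵ T. Loop 2 (z = 0.051 m): B₂ = 1.08×10⁻⁵ T.
The fields add: B = B₁ + B₂ = 2.15×10⁻⁵ T.

B ≈ 21.5 μT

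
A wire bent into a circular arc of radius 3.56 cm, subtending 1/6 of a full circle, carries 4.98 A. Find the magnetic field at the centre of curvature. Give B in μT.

The Biot–Savart field of a circular arc at its centre is B = μ₀Iφ/(4πR), with φ = 1.047 rad.
B = (4π×10⁻⁷ × 4.98 × 1.047) / (4π × 0.0356) = 1.46×10⁻⁵ T.

B ≈ 14.6 μT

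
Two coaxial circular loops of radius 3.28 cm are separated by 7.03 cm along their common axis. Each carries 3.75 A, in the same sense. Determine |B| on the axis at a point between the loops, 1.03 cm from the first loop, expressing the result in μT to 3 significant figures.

Each loop contributes B = μ₀IR²/[2(R²+z²)^(3/2)] on the axis, with z measured from that loop.
Loop 1 (z = 0.0103 m): B₁ = 6.24×10⁻⁵ T. Loop 2 (z = 0.06 m): B₂ = 7.93×10⁻⁶ T.
The fields add: B = B₁ + B₂ = 7.03×10⁻⁵ T.

B ≈ 70.3 μT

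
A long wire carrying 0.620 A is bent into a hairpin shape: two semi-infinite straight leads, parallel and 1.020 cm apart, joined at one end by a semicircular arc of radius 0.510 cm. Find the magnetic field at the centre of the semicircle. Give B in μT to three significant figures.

B ≈ 62.5 μT

The semicircular arc contributes B_arc = μ₀I·π/(4πR) = μ₀I/(4R) = 3.82×10⁻⁵ T.
Each semi-infinite lead is at perpendicular distance R = 0.0051 m from the centre, with the perpendicular foot at its near end, so it contributes μ₀I/(4πR); both point the same way, together 2.43×10⁻⁵ T.
Arc and leads all point the same direction: B = 3.82×10⁻⁵ + 2.43×10⁻⁵ = 6.25×10⁻⁵ T.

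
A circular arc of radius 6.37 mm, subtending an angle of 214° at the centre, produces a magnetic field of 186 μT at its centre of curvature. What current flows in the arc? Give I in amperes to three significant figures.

For a circular arc, B = μ₀Iφ/(4πR) with φ in radians; here φ = 3.735 rad.
So I = 4πRB/(μ₀φ) = 4π × 0.00637 × 1.86×10⁻⁴ / (4π×10⁻⁷ × 3.735) = 3.17 A.

I ≈ 3.17 A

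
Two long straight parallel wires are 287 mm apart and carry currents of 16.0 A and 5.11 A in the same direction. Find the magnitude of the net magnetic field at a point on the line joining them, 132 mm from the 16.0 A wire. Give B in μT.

Each long wire gives B = μ₀I/(2πd). Distances are d₁ = 0.132 m and d₂ = 0.155 m.
B₁ = 2.42×10⁻⁵ T, B₂ = 6.59×10⁻⁶ T.
Between parallel currents the two contributions point in opposite directions, so they subtract. B = |B₁ − B₂| = |2.42×10⁻⁵ − 6.59×10⁻⁶| = 1.76×10⁻⁵ T.

B ≈ 17.6 μT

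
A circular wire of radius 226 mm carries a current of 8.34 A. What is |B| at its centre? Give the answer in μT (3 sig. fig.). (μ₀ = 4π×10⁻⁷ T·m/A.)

At the centre of a circular loop the Biot–Savart law gives B = μ₀I/(2R).
B = (4π×10⁻⁷ × 8.34) / (2 × 0.226) = 2.32×10⁻⁵ T.

B ≈ 23.2 μT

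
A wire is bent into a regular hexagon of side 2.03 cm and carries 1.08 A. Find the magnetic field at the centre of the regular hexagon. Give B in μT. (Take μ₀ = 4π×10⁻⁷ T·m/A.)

B ≈ 36.9 μT

Each side is a finite straight segment at perpendicular distance d = a/(2 tan(π/6)) = 0.01758 m from the centre, with end-angles ±π/6.
One side contributes B₁ = (μ₀I/4πd)·2 sin(π/6) = 6.14×10⁻⁶ T.
All 6 sides add in the same direction: B = 6 × 6.14×10⁻⁶ = 3.69×10⁻⁵ T.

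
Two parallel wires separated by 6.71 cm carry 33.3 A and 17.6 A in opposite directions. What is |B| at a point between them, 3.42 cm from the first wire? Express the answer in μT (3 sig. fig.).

B ≈ 302 μT

Each long wire gives B = μ₀I/(2πd). Distances are d₁ = 0.0342 m and d₂ = 0.0329 m.
B₁ = 1.95×10⁻⁴ T, B₂ = 1.07×10⁻⁴ T.
Between antiparallel currents both contributions point the same way, so they add. B = B₁ + B₂ = 1.95×10⁻⁴ + 1.07×10⁻⁴ = 3.02×10⁻⁴ T.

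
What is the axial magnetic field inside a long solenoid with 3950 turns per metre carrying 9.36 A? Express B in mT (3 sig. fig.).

Inside a long solenoid, B = μ₀nI with n = 3950 turns/m.
B = 4π×10⁻⁷ × 3950 × 9.36 = 4.65×10⁻² T.

B ≈ 46.5 mT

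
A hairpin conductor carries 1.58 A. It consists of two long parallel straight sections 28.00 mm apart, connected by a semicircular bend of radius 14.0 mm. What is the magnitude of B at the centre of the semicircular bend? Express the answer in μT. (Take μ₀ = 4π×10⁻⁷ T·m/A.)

The semicircular arc contributes B_arc = μ₀I·π/(4πR) = μ₀I/(4R) = 3.55×10⁻⁵ T.
Each semi-infinite lead is at perpendicular distance R = 0.014 m from the centre, with the perpendicular foot at its near end, so it contributes μ₀I/(4πR); both point the same way, together 2.26×10⁻⁵ T.
Arc and leads all point the same direction: B = 3.55×10⁻⁵ + 2.26×10⁻⁵ = 5.80×10⁻⁵ T.

B ≈ 58.0 μT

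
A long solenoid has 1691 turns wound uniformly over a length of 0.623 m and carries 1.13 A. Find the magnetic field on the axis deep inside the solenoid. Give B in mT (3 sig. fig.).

Inside a long solenoid, B = μ₀nI with n = 2714 turns/m.
B = 4π×10⁻⁷ × 2714 × 1.13 = 3.85×10⁻³ T.

B ≈ 3.85 mT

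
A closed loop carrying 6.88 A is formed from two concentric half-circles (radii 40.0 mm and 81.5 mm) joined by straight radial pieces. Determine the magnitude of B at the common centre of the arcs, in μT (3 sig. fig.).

The radial connectors point toward the centre, so dl × r̂ = 0 and they contribute nothing.
Each semicircle gives μ₀I/(4R): inner arc 5.40×10⁻⁵ T, outer arc 2.65×10⁻⁵ T.
The two arcs carry current in opposite angular senses, so their fields oppose: B = |5.40×10⁻⁵ − 2.65×10⁻⁵| = 2.75×10⁻⁵ T.

B ≈ 27.5 μT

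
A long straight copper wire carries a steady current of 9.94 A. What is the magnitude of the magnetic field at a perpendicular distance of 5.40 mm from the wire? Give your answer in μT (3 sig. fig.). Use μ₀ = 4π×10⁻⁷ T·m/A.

B ≈ 368 μT

For an infinitely long straight wire, B = μ₀I/(2πd).
B = (4π×10⁻⁷ × 9.94) / (2π × 0.0054) = 3.68×10⁻⁴ T.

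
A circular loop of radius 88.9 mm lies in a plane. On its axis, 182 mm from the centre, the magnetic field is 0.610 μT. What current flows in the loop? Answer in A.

On the axis of a loop, B = μ₀IR²/[2(R²+z²)^(3/2)], so I = 2B(R²+z²)^(3/2)/(μ₀R²).
R² + z² = 0.007903 + 0.03312 = 0.04103 m²; raised to 3/2 gives 8.31×10⁻³ m³.
I = 2 × 6.10×10⁻⁷ × 8.31×10⁻³ / (1.26×10⁻⁶ × 0.007903) = 1.02 A.

I ≈ 1.02 A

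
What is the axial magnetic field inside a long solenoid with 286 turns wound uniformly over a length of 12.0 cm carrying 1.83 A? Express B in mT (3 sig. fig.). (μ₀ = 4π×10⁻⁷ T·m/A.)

B ≈ 5.48 mT

Inside a long solenoid, B = μ₀nI with n = 2383 turns/m.
B = 4π×10⁻⁷ × 2383 × 1.83 = 5.48×10⁻³ T.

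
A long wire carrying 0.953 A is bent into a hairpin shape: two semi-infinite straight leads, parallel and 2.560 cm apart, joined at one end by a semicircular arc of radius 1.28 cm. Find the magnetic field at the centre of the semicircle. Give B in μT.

The semicircular arc contributes B_arc = μ₀I·π/(4πR) = μ₀I/(4R) = 2.34×10⁻⁵ T.
Each semi-infinite lead is at perpendicular distance R = 0.0128 m from the centre, with the perpendicular foot at its near end, so it contributes μ₀I/(4πR); both point the same way, together 1.49×10⁻⁵ T.
Arc and leads all point the same direction: B = 2.34×10⁻⁵ + 1.49×10⁻⁵ = 3.83×10⁻⁵ T.

B ≈ 38.3 μT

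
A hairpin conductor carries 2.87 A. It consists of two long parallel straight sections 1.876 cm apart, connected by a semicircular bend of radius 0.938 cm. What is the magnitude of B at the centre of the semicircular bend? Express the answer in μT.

The semicircular arc contributes B_arc = μ₀I·π/(4πR) = μ₀I/(4R) = 9.61×10⁻⁵ T.
Each semi-infinite lead is at perpendicular distance R = 0.00938 m from the centre, with the perpendicular foot at its near end, so it contributes μ₀I/(4πR); both point the same way, together 6.12×10⁻⁵ T.
Arc and leads all point the same direction: B = 9.61×10⁻⁵ + 6.12×10⁻⁵ = 1.57×10⁻⁴ T.

B ≈ 157 μT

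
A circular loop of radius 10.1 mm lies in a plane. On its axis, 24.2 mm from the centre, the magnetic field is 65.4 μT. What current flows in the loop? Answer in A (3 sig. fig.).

On the axis of a loop, B = μ₀IR²/[2(R²+z²)^(3/2)], so I = 2B(R²+z²)^(3/2)/(μ₀R²).
R² + z² = 0.000102 + 0.0005856 = 0.0006877 m²; raised to 3/2 gives 1.80×10⁻⁵ m³.
I = 2 × 6.54×10⁻⁵ × 1.80×10⁻⁵ / (1.26×10⁻⁶ × 0.000102) = 18.4 A.

I ≈ 18.4 A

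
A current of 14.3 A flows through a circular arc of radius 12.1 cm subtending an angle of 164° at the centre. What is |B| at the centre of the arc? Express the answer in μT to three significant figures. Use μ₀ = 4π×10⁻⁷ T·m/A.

The Biot–Savart field of a circular arc at its centre is B = μ₀Iφ/(4πR), with φ = 2.862 rad.
B = (4π×10⁻⁷ × 14.3 × 2.862) / (4π × 0.121) = 3.38×10⁻⁵ T.

B ≈ 33.8 μT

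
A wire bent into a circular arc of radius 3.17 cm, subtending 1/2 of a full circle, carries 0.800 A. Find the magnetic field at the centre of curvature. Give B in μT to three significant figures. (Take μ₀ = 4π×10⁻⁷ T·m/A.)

B ≈ 7.93 μT

The Biot–Savart field of a circular arc at its centre is B = μ₀Iφ/(4πR), with φ = 3.142 rad.
B = (4π×10⁻⁷ × 0.800 × 3.142) / (4π × 0.0317) = 7.93×10⁻⁶ T.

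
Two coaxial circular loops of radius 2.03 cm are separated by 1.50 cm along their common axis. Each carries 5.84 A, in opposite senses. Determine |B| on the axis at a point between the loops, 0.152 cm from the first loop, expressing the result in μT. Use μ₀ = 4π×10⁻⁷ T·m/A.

B ≈ 74.7 μT

Each loop contributes B = μ₀IR²/[2(R²+z²)^(3/2)] on the axis, with z measured from that loop.
Loop 1 (z = 0.00152 m): B₁ = 1.79×10⁻⁴ T. Loop 2 (z = 0.01348 m): B₂ = 1.05×10⁻⁴ T.
The fields oppose: B = |B₁ − B₂| = 7.47×10⁻⁵ T.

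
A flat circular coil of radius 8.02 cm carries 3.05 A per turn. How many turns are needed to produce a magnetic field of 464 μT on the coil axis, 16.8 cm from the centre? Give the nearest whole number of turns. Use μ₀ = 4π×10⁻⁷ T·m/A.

N = 243

For an N-turn coil, B = Nμ₀IR²/[2(R²+z²)^(3/2)]. A single turn gives B₁ = 1.91×10⁻⁶ T with R = 0.0802 m, z = 0.168 m.
N = B/B₁ = 4.64×10⁻⁴ / 1.91×10⁻⁶ = 242.86.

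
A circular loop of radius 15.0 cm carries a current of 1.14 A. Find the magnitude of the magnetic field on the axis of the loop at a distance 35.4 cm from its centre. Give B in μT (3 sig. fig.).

On the axis of a circular loop, B = μ₀IR² / [2(R²+z²)^(3/2)].
R² + z² = (0.15)² + (0.354)² = 0.1478 m², and (R²+z²)^(3/2) = 5.68×10⁻² m³.
B = (4π×10⁻⁷ × 1.14 × 0.0225) / (2 × 5.68×10⁻²) = 2.84×10⁻⁷ T.

B ≈ 0.284 μT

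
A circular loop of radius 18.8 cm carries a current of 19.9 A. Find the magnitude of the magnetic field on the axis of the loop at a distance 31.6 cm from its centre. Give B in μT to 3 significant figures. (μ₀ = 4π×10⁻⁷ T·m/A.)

B ≈ 8.89 μT

On the axis of a circular loop, B = μ₀IR² / [2(R²+z²)^(3/2)].
R² + z² = (0.188)² + (0.316)² = 0.1352 m², and (R²+z²)^(3/2) = 4.97×10⁻² m³.
B = (4π×10⁻⁷ × 19.9 × 0.03534) / (2 × 4.97×10⁻²) = 8.89×10⁻⁶ T.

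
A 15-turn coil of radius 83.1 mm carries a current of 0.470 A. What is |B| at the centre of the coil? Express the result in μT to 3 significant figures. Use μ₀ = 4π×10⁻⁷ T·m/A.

B ≈ 53.3 μT

For an N-turn flat coil, B = Nμ₀I/(2R) with R = 0.0831 m.
B = 15 × 3.55×10⁻⁶ T = 5.33×10⁻⁵ T.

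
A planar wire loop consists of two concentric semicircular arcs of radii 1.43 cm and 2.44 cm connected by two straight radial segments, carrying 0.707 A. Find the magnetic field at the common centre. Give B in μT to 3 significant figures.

B ≈ 6.43 μT

The radial connectors point toward the centre, so dl × r̂ = 0 and they contribute nothing.
Each semicircle gives μ₀I/(4R): inner arc 1.55×10⁻⁵ T, outer arc 9.10×10⁻⁶ T.
The two arcs carry current in opposite angular senses, so their fields oppose: B = |1.55×10⁻⁵ − 9.10×10⁻⁶| = 6.43×10⁻⁶ T.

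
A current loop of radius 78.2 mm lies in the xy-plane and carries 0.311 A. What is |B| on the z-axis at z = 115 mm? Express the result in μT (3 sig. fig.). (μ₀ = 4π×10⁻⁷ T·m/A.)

On the axis of a circular loop, B = μ₀IR² / [2(R²+z²)^(3/2)].
R² + z² = (0.0782)² + (0.115)² = 0.01934 m², and (R²+z²)^(3/2) = 2.69×10⁻³ m³.
B = (4π×10⁻⁷ × 0.311 × 0.006115) / (2 × 2.69×10⁻³) = 4.44×10⁻⁷ T.

B ≈ 0.444 μT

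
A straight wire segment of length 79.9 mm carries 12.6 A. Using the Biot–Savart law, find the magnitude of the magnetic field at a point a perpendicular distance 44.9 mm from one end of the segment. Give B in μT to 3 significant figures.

B ≈ 24.5 μT

For a finite straight segment, B = (μ₀I/4πd)(sinθ₁ + sinθ₂), where θ₁, θ₂ are the angles from the perpendicular to each end.
The perpendicular foot is at one end, so the two end-offsets along the wire are 0 and L = 0.0799 m.
sinθ₁ = 0/√(0²+0.0449²) = 0.0000; sinθ₂ = 0.0799/√(0.0799²+0.0449²) = 0.8718.
B = (4π×10⁻⁷ × 12.6) / (4π × 0.0449) × (0.0000 + 0.8718) = 2.45×10⁻⁵ T.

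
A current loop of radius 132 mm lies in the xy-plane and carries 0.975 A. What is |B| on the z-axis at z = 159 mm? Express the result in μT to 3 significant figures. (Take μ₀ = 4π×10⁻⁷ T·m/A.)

B ≈ 1.21 μT

On the axis of a circular loop, B = μ₀IR² / [2(R²+z²)^(3/2)].
R² + z² = (0.132)² + (0.159)² = 0.04271 m², and (R²+z²)^(3/2) = 8.83×10⁻³ m³.
B = (4π×10⁻⁷ × 0.975 × 0.01742) / (2 × 8.83×10⁻³) = 1.21×10⁻⁶ T.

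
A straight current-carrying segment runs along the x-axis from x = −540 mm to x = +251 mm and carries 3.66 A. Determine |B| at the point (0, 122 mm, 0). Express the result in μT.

B ≈ 5.62 μT

For a finite straight segment, B = (μ₀I/4πd)(sinθ₁ + sinθ₂), where θ₁, θ₂ are the angles from the perpendicular to each end.
The perpendicular distance is d = 0.122 m; the end-offsets along the wire are a = 0.54 m and b = 0.251 m.
sinθ₁ = 0.54/√(0.54²+0.122²) = 0.9754; sinθ₂ = 0.251/√(0.251²+0.122²) = 0.8994.
B = (4π×10⁻⁷ × 3.66) / (4π × 0.122) × (0.9754 + 0.8994) = 5.62×10⁻⁶ T.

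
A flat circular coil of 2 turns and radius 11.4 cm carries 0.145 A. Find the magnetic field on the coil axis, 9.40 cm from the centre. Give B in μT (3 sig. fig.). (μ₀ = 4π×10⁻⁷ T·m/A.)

B ≈ 0.734 μT

For an N-turn flat coil, B = Nμ₀IR²/[2(R²+z²)^(3/2)] with R = 0.114 m, z = 0.094 m.
B = 2 × 3.67×10⁻⁷ T = 7.34×10⁻⁷ T.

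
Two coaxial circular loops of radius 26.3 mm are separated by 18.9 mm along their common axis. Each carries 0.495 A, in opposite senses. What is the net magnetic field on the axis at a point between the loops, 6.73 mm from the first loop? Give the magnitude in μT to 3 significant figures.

Each loop contributes B = μ₀IR²/[2(R²+z²)^(3/2)] on the axis, with z measured from that loop.
Loop 1 (z = 0.00673 m): B₁ = 1.08×10⁻⁵ T. Loop 2 (z = 0.01217 m): B₂ = 8.84×10⁻⁶ T.
The fields oppose: B = |B₁ − B₂| = 1.91×10⁻⁶ T.

B ≈ 1.91 μT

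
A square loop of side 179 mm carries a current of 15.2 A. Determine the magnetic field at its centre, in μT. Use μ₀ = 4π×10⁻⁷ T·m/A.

B ≈ 96.1 μT

Each side is a finite straight segment at perpendicular distance d = a/(2 tan(π/4)) = 0.0895 m from the centre, with end-angles ±π/4.
One side contributes B₁ = (μ₀I/4πd)·2 sin(π/4) = 2.40×10⁻⁵ T.
All 4 sides add in the same direction: B = 4 × 2.40×10⁻⁵ = 9.61×10⁻⁵ T.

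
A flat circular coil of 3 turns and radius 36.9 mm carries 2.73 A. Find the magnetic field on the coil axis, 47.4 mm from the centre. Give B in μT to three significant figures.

B ≈ 32.3 μT

For an N-turn flat coil, B = Nμ₀IR²/[2(R²+z²)^(3/2)] with R = 0.0369 m, z = 0.0474 m.
B = 3 × 1.08×10⁻⁵ T = 3.23×10⁻⁵ T.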